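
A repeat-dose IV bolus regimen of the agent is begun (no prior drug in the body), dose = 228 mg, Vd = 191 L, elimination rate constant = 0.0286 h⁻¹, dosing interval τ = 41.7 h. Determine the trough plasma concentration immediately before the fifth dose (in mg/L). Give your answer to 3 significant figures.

0.516 mg/L

C₀ per dose = Dose / Vd = 228 / 191 = 1.194 mg/L
Fraction remaining after one interval: r = e^(−kτ) = e^(−0.02860 × 41.7) = 0.3034
Before dose 5, 4 doses have been given (aged 1τ, 2τ, 3τ, 4τ).
C_trough = C₀ × (r + r² + … + r^4) = C₀ × r(1−r^4)/(1−r)
        = 1.194 × 0.3034 × (1 − 0.008473) / (1 − 0.3034) = 0.5156 mg/L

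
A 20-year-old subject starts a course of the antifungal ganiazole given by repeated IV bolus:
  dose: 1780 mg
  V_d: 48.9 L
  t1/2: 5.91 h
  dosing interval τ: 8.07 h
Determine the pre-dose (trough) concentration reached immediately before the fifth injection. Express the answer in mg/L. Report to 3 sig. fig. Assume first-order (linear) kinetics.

22.6 mg/L

C₀ per dose = Dose / Vd = 1780 / 48.9 = 36.40 mg/L
k = ln2 / t½ = 0.693147 / 5.91 = 0.1173 h⁻¹
Fraction remaining after one interval: r = e^(−kτ) = e^(−0.1173 × 8.07) = 0.3881
Before dose 5, 4 doses have been given (aged 1τ, 2τ, 3τ, 4τ).
C_trough = C₀ × (r + r² + … + r^4) = C₀ × r(1−r^4)/(1−r)
        = 36.40 × 0.3881 × (1 − 0.02269) / (1 − 0.3881) = 22.56 mg/L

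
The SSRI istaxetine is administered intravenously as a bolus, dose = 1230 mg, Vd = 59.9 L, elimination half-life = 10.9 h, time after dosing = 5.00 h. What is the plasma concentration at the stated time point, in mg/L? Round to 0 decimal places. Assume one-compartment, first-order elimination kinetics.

C₀ = Dose / Vd = 1230 / 59.9 = 20.53 mg/L
k = ln2 / t½ = 0.693147 / 10.9 = 0.06359 h⁻¹
C = C₀ · e^(−k·t) = 20.53 × e^(−0.06359 × 5.00)
  = 20.53 × 0.7276 = 14.94 mg/L

15 mg/L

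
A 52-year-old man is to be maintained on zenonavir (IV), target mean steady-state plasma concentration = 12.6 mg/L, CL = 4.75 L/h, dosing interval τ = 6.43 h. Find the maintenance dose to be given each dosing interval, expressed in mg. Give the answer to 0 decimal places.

385 mg

At steady state, Dose/τ = Css × CL.
Dose = Css × CL × τ = 12.6 × 4.750 × 6.43 = 384.8 mg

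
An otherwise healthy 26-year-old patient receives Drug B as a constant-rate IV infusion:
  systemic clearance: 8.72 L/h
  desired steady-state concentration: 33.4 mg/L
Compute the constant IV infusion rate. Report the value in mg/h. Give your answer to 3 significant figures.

At steady state, infusion rate R₀ = Css × CL = 33.4 × 8.720 = 291.2 mg/h

291 mg/h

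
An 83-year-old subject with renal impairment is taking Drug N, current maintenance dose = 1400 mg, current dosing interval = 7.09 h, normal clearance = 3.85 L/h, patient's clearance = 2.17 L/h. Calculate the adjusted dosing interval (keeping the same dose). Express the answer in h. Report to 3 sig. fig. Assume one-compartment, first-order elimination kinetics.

12.6 h

To keep the same average steady-state level, dosing rate must scale with clearance.
CL ratio = 2.17 / 3.85 = 0.5636
New interval (same dose) = 7.09 / 0.5636 = 12.58 h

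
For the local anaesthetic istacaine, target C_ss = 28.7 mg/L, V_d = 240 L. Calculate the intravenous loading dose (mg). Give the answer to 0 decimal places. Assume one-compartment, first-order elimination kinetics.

LD = Css × Vd = 28.7 × 240 = 6888 mg

6888 mg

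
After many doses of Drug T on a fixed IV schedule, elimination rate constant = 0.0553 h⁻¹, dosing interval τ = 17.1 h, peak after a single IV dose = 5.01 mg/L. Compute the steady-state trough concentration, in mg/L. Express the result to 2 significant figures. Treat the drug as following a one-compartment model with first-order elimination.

3.2 mg/L

e^(−kτ) = e^(−0.05530 × 17.1) = 0.3884
Accumulation ratio R = 1 / (1 − e^(−kτ)) = 1 / (1 − 0.3884) = 1.635
Steady-state trough = C₀ × R × e^(−kτ) = 5.01 × 1.635 × 0.3884 = 3.182 mg/L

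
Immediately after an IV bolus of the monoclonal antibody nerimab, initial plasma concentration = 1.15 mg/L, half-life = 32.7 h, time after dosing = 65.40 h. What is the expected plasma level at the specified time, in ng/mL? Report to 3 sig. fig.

k = ln2 / t½ = 0.693147 / 32.7 = 0.02120 h⁻¹
t / t½ = 65.40 / 32.7 = 2 half-lives
C = C₀ × (1/2)^2 = 1.150 × 0.2500 = 0.2875 mg/L
Convert: 0.2875 mg/L × 1000 = 287.5 ng/mL

288 ng/mL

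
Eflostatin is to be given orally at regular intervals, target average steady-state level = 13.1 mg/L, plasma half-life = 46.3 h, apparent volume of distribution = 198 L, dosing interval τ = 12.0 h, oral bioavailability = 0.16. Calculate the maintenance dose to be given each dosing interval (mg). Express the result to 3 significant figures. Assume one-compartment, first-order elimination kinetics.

2910 mg

k = ln2 / t½ = 0.693147 / 46.3 = 0.01497 h⁻¹
CL = k × Vd = 0.01497 × 198 = 2.964 L/h
At steady state, F × (Dose/τ) = Css × CL.
Dose = Css × CL × τ / F = 13.1 × 2.964 × 12.0 / 0.16 = 2912 mg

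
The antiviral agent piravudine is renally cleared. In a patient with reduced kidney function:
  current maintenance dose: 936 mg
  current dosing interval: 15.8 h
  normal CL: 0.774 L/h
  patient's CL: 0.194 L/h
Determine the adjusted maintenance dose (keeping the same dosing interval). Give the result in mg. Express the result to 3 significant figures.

235 mg

To keep the same average steady-state level, dosing rate must scale with clearance.
CL ratio = 0.194 / 0.774 = 0.2506
New dose (same interval) = 936 × 0.2506 = 234.6 mg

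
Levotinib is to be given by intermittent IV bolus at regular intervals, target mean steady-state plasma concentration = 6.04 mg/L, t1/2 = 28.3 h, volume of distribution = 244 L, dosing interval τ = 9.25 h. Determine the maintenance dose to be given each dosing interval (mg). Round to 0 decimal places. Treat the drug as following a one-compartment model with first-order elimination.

k = ln2 / t½ = 0.693147 / 28.3 = 0.02449 h⁻¹
CL = k × Vd = 0.02449 × 244 = 5.976 L/h
At steady state, Dose/τ = Css × CL.
Dose = Css × CL × τ = 6.04 × 5.976 × 9.25 = 333.9 mg

334 mg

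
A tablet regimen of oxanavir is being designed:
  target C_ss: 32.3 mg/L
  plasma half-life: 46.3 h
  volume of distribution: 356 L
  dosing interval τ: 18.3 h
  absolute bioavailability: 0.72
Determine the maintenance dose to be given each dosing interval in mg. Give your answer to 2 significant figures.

k = ln2 / t½ = 0.693147 / 46.3 = 0.01497 h⁻¹
CL = k × Vd = 0.01497 × 356 = 5.329 L/h
At steady state, F × (Dose/τ) = Css × CL.
Dose = Css × CL × τ / F = 32.3 × 5.329 × 18.3 / 0.72 = 4375 mg

4400 mg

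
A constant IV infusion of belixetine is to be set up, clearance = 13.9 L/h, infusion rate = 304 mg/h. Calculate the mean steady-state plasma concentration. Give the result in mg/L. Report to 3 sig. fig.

At steady state Css = R₀ / CL = 304 / 13.90 = 21.87 mg/L

21.9 mg/L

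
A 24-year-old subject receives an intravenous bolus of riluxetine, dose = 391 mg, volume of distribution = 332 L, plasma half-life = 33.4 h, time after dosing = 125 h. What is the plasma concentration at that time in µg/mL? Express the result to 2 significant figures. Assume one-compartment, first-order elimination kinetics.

C₀ = Dose / Vd = 391.0 / 332 = 1.178 mg/L
k = ln2 / t½ = 0.693147 / 33.4 = 0.02075 h⁻¹
C = C₀ · e^(−k·t) = 1.178 × e^(−0.02075 × 125)
  = 1.178 × 0.07474 = 0.08804 mg/L
(0.08804 mg/L = 0.08804 µg/mL)

0.088 µg/mL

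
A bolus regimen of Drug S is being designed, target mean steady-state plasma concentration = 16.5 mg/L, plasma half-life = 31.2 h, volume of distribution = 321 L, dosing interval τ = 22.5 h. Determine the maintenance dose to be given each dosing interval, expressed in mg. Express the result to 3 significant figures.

k = ln2 / t½ = 0.693147 / 31.2 = 0.02222 h⁻¹
CL = k × Vd = 0.02222 × 321 = 7.133 L/h
At steady state, Dose/τ = Css × CL.
Dose = Css × CL × τ = 16.5 × 7.133 × 22.5 = 2648 mg

2650 mg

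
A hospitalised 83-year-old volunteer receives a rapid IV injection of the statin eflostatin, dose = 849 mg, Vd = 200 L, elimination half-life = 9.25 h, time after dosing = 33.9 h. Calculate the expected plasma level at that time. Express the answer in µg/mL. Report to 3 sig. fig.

C₀ = Dose / Vd = 849.0 / 200 = 4.245 mg/L
k = ln2 / t½ = 0.693147 / 9.25 = 0.07493 h⁻¹
C = C₀ · e^(−k·t) = 4.245 × e^(−0.07493 × 33.9)
  = 4.245 × 0.07886 = 0.3348 mg/L
(0.3348 mg/L = 0.3348 µg/mL)

0.335 µg/mL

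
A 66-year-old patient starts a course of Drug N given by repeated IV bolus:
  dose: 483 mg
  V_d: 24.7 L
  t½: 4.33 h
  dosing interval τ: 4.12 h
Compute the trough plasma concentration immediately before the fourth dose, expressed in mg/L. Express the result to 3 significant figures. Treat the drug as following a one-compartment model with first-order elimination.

C₀ per dose = Dose / Vd = 483 / 24.7 = 19.55 mg/L
k = ln2 / t½ = 0.693147 / 4.33 = 0.1601 h⁻¹
Fraction remaining after one interval: r = e^(−kτ) = e^(−0.1601 × 4.12) = 0.5171
Before dose 4, 3 doses have been given (aged 1τ, 2τ, 3τ).
C_trough = C₀ × (r + r² + … + r^3) = C₀ × r(1−r^3)/(1−r)
        = 19.55 × 0.5171 × (1 − 0.1383) / (1 − 0.5171) = 18.04 mg/L

18.0 mg/L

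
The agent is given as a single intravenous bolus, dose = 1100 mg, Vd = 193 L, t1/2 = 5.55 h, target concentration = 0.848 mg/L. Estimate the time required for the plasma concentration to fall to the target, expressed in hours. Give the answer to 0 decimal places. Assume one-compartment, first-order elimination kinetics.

15 h

C₀ = Dose / Vd = 1100 / 193 = 5.699 mg/L
k = ln2 / t½ = 0.693147 / 5.55 = 0.1249 h⁻¹
t = ln(C₀ / C) / k = ln(5.699 / 0.848) / 0.1249
  = ln(6.721) / 0.1249 = 1.905 / 0.1249 = 15.25 h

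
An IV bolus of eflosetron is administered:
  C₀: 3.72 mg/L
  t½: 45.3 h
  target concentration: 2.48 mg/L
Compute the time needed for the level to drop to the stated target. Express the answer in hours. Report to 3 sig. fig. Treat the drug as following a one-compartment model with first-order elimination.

26.5 h

k = ln2 / t½ = 0.693147 / 45.3 = 0.01530 h⁻¹
t = ln(C₀ / C) / k = ln(3.720 / 2.48) / 0.01530
  = ln(1.500) / 0.01530 = 0.4055 / 0.01530 = 26.50 h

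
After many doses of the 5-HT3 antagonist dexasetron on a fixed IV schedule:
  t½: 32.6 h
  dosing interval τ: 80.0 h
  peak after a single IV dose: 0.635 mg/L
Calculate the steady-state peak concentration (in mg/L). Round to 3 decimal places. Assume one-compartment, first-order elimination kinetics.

k = ln2 / t½ = 0.693147 / 32.6 = 0.02126 h⁻¹
e^(−kτ) = e^(−0.02126 × 80.0) = 0.1825
Accumulation ratio R = 1 / (1 − e^(−kτ)) = 1 / (1 − 0.1825) = 1.223
Steady-state peak = C₀ × R = 0.635 × 1.223 = 0.7766 mg/L

0.777 mg/L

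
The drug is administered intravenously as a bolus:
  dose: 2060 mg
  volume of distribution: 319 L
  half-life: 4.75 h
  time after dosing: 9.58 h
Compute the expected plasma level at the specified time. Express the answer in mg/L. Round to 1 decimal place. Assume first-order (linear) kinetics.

C₀ = Dose / Vd = 2060 / 319 = 6.458 mg/L
k = ln2 / t½ = 0.693147 / 4.75 = 0.1459 h⁻¹
C = C₀ · e^(−k·t) = 6.458 × e^(−0.1459 × 9.58)
  = 6.458 × 0.2472 = 1.596 mg/L

1.6 mg/L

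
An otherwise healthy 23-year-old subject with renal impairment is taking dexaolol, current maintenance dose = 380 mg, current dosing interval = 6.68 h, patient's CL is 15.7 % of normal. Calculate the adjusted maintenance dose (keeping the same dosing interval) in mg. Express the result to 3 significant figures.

59.7 mg

To keep the same average steady-state level, dosing rate must scale with clearance.
CL ratio = 15.7 / 100 = 0.1570
New dose (same interval) = 380 × 0.1570 = 59.66 mg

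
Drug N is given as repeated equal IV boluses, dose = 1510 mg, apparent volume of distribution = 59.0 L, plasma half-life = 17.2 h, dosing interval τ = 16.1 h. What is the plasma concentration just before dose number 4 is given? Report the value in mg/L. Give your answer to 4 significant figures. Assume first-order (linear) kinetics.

24.02 mg/L

C₀ per dose = Dose / Vd = 1510 / 59.0 = 25.59 mg/L
k = ln2 / t½ = 0.693147 / 17.2 = 0.04030 h⁻¹
Fraction remaining after one interval: r = e^(−kτ) = e^(−0.04030 × 16.1) = 0.5227
Before dose 4, 3 doses have been given (aged 1τ, 2τ, 3τ).
C_trough = C₀ × (r + r² + … + r^3) = C₀ × r(1−r^3)/(1−r)
        = 25.59 × 0.5227 × (1 − 0.1428) / (1 − 0.5227) = 24.02 mg/L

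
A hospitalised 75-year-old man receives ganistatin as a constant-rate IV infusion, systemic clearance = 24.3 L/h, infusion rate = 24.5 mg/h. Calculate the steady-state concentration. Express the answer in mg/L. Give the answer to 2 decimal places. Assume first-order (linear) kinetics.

At steady state Css = R₀ / CL = 24.5 / 24.30 = 1.008 mg/L

1.01 mg/L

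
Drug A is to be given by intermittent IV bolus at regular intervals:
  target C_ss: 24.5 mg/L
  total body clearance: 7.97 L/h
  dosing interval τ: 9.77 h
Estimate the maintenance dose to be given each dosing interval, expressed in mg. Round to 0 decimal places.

1908 mg

At steady state, Dose/τ = Css × CL.
Dose = Css × CL × τ = 24.5 × 7.970 × 9.77 = 1908 mg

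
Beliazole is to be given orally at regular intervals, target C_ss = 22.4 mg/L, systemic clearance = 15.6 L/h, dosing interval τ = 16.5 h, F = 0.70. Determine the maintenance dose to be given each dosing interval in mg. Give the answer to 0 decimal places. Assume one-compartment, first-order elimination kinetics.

At steady state, F × (Dose/τ) = Css × CL.
Dose = Css × CL × τ / F = 22.4 × 15.60 × 16.5 / 0.70 = 8237 mg

8237 mg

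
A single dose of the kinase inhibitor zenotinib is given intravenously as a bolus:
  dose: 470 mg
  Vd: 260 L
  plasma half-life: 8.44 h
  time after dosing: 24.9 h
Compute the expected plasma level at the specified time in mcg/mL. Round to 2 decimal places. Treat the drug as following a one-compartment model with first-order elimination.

C₀ = Dose / Vd = 470.0 / 260 = 1.808 mg/L
k = ln2 / t½ = 0.693147 / 8.44 = 0.08213 h⁻¹
C = C₀ · e^(−k·t) = 1.808 × e^(−0.08213 × 24.9)
  = 1.808 × 0.1294 = 0.2340 mg/L
(0.2340 mg/L = 0.2340 mcg/mL)

0.23 mcg/mL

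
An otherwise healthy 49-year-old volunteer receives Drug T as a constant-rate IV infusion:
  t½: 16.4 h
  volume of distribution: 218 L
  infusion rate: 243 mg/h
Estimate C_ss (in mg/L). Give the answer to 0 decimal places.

k = ln2 / t½ = 0.693147 / 16.4 = 0.04227 h⁻¹
CL = k × Vd = 0.04227 × 218 = 9.215 L/h
At steady state Css = R₀ / CL = 243 / 9.215 = 26.37 mg/L

26 mg/L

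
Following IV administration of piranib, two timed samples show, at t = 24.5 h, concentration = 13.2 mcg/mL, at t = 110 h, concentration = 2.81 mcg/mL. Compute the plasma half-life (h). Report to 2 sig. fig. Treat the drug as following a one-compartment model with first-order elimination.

k = ln(C₁/C₂) / (t₂ − t₁) = ln(13.2/2.81) / (110 − 24.5)
  = 1.547 / 85.50 = 0.01809 h⁻¹
t½ = ln2 / k = 0.693147 / 0.01809 = 38.32 h

38 h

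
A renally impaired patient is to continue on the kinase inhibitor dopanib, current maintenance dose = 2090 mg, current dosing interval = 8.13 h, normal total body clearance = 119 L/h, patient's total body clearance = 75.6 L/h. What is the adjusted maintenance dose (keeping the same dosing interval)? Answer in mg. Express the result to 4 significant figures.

To keep the same average steady-state level, dosing rate must scale with clearance.
CL ratio = 75.6 / 119 = 0.6353
New dose (same interval) = 2090 × 0.6353 = 1328 mg

1328 mg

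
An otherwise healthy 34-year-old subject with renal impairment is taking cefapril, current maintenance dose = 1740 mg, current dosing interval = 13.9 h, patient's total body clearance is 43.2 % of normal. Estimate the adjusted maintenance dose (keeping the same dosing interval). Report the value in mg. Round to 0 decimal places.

To keep the same average steady-state level, dosing rate must scale with clearance.
CL ratio = 43.2 / 100 = 0.4320
New dose (same interval) = 1740 × 0.4320 = 751.7 mg

752 mg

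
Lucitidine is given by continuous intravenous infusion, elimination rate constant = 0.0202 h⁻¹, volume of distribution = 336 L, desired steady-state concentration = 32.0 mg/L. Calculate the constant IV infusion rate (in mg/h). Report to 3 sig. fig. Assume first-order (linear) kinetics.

217 mg/h

CL = k × Vd = 0.02020 × 336 = 6.787 L/h
At steady state, infusion rate R₀ = Css × CL = 32.0 × 6.787 = 217.2 mg/h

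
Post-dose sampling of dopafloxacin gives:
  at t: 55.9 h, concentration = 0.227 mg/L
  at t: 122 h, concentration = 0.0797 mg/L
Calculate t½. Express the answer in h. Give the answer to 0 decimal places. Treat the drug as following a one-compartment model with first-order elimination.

44 h

k = ln(C₁/C₂) / (t₂ − t₁) = ln(0.227/0.0797) / (122 − 55.9)
  = 1.047 / 66.10 = 0.01584 h⁻¹
t½ = ln2 / k = 0.693147 / 0.01584 = 43.76 h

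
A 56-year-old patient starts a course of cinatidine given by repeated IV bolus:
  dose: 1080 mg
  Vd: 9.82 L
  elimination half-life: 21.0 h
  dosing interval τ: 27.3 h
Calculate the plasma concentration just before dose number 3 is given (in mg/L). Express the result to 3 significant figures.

62.8 mg/L

C₀ per dose = Dose / Vd = 1080 / 9.82 = 110.0 mg/L
k = ln2 / t½ = 0.693147 / 21.0 = 0.03301 h⁻¹
Fraction remaining after one interval: r = e^(−kτ) = e^(−0.03301 × 27.3) = 0.4061
Before dose 3, 2 doses have been given (aged 1τ, 2τ).
C_trough = C₀ × (r + r²) = 110.0 × (0.4061 + 0.1649) = 62.81 mg/L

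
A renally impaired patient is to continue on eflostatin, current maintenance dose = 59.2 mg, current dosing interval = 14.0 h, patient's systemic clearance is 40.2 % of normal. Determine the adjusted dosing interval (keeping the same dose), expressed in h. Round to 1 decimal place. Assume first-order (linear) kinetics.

34.8 h

To keep the same average steady-state level, dosing rate must scale with clearance.
CL ratio = 40.2 / 100 = 0.4020
New interval (same dose) = 14.0 / 0.4020 = 34.83 h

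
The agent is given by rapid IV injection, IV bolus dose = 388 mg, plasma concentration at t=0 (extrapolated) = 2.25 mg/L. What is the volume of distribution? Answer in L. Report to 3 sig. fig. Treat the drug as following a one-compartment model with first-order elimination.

Vd = Dose / C₀ = 388.0 / 2.25 = 172.4 L

172 L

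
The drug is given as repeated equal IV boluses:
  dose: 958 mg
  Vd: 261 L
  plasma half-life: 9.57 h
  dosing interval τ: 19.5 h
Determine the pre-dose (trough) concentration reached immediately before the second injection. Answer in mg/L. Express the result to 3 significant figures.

C₀ per dose = Dose / Vd = 958 / 261 = 3.670 mg/L
k = ln2 / t½ = 0.693147 / 9.57 = 0.07243 h⁻¹
Fraction remaining after one interval: r = e^(−kτ) = e^(−0.07243 × 19.5) = 0.2436
Before dose 2, 1 dose has been given (aged 1τ).
C_trough = C₀ × r = 3.670 × 0.2436 = 0.8940 mg/L

0.894 mg/L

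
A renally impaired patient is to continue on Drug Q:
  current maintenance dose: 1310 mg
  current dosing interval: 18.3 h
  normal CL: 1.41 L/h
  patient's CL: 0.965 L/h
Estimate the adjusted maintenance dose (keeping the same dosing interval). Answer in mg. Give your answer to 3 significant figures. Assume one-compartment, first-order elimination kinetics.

To keep the same average steady-state level, dosing rate must scale with clearance.
CL ratio = 0.965 / 1.41 = 0.6844
New dose (same interval) = 1310 × 0.6844 = 896.6 mg

897 mg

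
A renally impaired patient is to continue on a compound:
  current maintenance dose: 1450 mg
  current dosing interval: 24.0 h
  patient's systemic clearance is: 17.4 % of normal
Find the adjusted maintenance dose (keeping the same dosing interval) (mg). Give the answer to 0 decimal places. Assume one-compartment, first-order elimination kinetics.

252 mg

To keep the same average steady-state level, dosing rate must scale with clearance.
CL ratio = 17.4 / 100 = 0.1740
New dose (same interval) = 1450 × 0.1740 = 252.3 mg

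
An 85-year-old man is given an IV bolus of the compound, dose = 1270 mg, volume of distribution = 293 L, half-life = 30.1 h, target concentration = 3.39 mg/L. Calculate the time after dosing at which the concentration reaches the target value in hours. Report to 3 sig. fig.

10.7 h

C₀ = Dose / Vd = 1270 / 293 = 4.334 mg/L
k = ln2 / t½ = 0.693147 / 30.1 = 0.02303 h⁻¹
t = ln(C₀ / C) / k = ln(4.334 / 3.39) / 0.02303
  = ln(1.278) / 0.02303 = 0.2453 / 0.02303 = 10.65 h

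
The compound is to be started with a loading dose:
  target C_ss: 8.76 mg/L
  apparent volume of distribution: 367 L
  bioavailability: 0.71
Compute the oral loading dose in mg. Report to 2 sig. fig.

LD = Css × Vd / F = 8.76 × 367 / 0.71 = 4528 mg

4500 mg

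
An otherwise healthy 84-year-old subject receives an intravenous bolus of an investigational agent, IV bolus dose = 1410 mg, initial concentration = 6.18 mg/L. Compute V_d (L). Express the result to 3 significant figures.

228 L

Vd = Dose / C₀ = 1410 / 6.18 = 228.2 L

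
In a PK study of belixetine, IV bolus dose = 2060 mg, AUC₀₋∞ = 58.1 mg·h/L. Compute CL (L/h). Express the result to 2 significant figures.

35 L/h

CL = Dose / AUC = 2060 / 58.1 = 35.46 L/h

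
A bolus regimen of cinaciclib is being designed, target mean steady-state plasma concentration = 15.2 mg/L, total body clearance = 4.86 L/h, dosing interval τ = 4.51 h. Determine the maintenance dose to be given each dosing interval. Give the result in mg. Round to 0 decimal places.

At steady state, Dose/τ = Css × CL.
Dose = Css × CL × τ = 15.2 × 4.860 × 4.51 = 333.2 mg

333 mg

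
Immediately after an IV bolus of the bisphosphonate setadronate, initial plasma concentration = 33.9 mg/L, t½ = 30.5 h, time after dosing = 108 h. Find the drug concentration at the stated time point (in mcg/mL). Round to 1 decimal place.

2.9 mcg/mL

k = ln2 / t½ = 0.693147 / 30.5 = 0.02273 h⁻¹
C = C₀ · e^(−k·t) = 33.90 × e^(−0.02273 × 108)
  = 33.90 × 0.08588 = 2.911 mg/L
(2.911 mg/L = 2.911 mcg/mL)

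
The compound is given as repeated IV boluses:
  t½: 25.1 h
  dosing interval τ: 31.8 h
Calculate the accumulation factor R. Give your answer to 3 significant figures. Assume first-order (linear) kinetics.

1.71

k = ln2 / t½ = 0.693147 / 25.1 = 0.02762 h⁻¹
e^(−kτ) = e^(−0.02762 × 31.8) = 0.4155
Accumulation ratio R = 1 / (1 − e^(−kτ)) = 1 / (1 − 0.4155) = 1.711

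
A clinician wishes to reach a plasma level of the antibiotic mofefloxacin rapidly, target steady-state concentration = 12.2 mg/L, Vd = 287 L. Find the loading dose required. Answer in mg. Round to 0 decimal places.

3501 mg

LD = Css × Vd = 12.2 × 287 = 3501 mg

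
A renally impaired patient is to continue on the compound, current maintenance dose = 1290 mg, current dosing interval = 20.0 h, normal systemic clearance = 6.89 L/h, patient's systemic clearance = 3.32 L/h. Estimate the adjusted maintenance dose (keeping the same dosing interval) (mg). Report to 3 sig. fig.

To keep the same average steady-state level, dosing rate must scale with clearance.
CL ratio = 3.32 / 6.89 = 0.4819
New dose (same interval) = 1290 × 0.4819 = 621.7 mg

622 mg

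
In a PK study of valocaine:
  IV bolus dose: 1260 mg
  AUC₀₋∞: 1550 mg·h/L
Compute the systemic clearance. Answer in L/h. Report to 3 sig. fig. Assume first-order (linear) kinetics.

0.813 L/h

CL = Dose / AUC = 1260 / 1550 = 0.8129 L/h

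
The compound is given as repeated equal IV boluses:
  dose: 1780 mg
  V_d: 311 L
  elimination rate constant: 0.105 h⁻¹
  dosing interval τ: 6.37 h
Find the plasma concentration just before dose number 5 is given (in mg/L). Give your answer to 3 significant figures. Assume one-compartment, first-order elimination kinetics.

C₀ per dose = Dose / Vd = 1780 / 311 = 5.723 mg/L
Fraction remaining after one interval: r = e^(−kτ) = e^(−0.1050 × 6.37) = 0.5123
Before dose 5, 4 doses have been given (aged 1τ, 2τ, 3τ, 4τ).
C_trough = C₀ × (r + r² + … + r^4) = C₀ × r(1−r^4)/(1−r)
        = 5.723 × 0.5123 × (1 − 0.06888) / (1 − 0.5123) = 5.598 mg/L

5.60 mg/L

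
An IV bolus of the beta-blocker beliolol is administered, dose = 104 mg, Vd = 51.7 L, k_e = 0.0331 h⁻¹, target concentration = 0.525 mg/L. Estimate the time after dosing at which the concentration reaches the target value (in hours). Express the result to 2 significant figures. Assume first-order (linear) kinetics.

C₀ = Dose / Vd = 104.0 / 51.7 = 2.012 mg/L
t = ln(C₀ / C) / k = ln(2.012 / 0.525) / 0.03310
  = ln(3.832) / 0.03310 = 1.343 / 0.03310 = 40.57 h

41 h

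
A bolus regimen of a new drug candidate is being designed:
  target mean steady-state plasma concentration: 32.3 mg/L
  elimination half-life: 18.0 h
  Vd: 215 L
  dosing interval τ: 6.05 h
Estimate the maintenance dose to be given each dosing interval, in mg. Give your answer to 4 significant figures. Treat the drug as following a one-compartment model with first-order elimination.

k = ln2 / t½ = 0.693147 / 18.0 = 0.03851 h⁻¹
CL = k × Vd = 0.03851 × 215 = 8.280 L/h
At steady state, Dose/τ = Css × CL.
Dose = Css × CL × τ = 32.3 × 8.280 × 6.05 = 1618 mg

1618 mg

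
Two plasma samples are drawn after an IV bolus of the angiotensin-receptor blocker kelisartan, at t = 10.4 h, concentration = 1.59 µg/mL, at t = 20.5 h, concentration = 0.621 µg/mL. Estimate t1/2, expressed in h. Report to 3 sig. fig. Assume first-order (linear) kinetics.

7.45 h

k = ln(C₁/C₂) / (t₂ − t₁) = ln(1.59/0.621) / (20.5 − 10.4)
  = 0.9402 / 10.10 = 0.09309 h⁻¹
t½ = ln2 / k = 0.693147 / 0.09309 = 7.446 h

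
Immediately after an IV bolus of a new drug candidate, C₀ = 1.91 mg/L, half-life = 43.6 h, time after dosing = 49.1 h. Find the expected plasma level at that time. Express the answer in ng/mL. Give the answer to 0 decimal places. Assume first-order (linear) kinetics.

k = ln2 / t½ = 0.693147 / 43.6 = 0.01590 h⁻¹
C = C₀ · e^(−k·t) = 1.910 × e^(−0.01590 × 49.1)
  = 1.910 × 0.4581 = 0.8750 mg/L
Convert: 0.8750 mg/L × 1000 = 875.0 ng/mL

875 ng/mL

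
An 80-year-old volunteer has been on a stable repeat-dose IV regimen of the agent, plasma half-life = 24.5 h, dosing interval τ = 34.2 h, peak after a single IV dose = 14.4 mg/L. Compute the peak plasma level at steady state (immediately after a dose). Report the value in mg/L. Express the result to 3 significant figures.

23.2 mg/L

k = ln2 / t½ = 0.693147 / 24.5 = 0.02829 h⁻¹
e^(−kτ) = e^(−0.02829 × 34.2) = 0.3800
Accumulation ratio R = 1 / (1 − e^(−kτ)) = 1 / (1 − 0.3800) = 1.613
Steady-state peak = C₀ × R = 14.4 × 1.613 = 23.23 mg/L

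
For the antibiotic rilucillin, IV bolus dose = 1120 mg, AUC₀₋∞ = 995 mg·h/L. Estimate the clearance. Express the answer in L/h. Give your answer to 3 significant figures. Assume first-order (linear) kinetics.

1.13 L/h

CL = Dose / AUC = 1120 / 995 = 1.126 L/h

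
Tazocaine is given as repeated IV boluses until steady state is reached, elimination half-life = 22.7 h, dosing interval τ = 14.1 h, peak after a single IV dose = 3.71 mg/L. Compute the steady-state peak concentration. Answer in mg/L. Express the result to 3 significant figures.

k = ln2 / t½ = 0.693147 / 22.7 = 0.03054 h⁻¹
e^(−kτ) = e^(−0.03054 × 14.1) = 0.6501
Accumulation ratio R = 1 / (1 − e^(−kτ)) = 1 / (1 − 0.6501) = 2.858
Steady-state peak = C₀ × R = 3.71 × 2.858 = 10.60 mg/L

10.6 mg/L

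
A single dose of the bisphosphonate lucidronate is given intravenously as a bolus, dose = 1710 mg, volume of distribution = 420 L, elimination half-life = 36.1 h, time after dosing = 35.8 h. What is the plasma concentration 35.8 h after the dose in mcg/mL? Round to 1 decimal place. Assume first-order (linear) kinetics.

C₀ = Dose / Vd = 1710 / 420 = 4.071 mg/L
k = ln2 / t½ = 0.693147 / 36.1 = 0.01920 h⁻¹
C = C₀ · e^(−k·t) = 4.071 × e^(−0.01920 × 35.8)
  = 4.071 × 0.5029 = 2.047 mg/L
(2.047 mg/L = 2.047 mcg/mL)

2.0 mcg/mL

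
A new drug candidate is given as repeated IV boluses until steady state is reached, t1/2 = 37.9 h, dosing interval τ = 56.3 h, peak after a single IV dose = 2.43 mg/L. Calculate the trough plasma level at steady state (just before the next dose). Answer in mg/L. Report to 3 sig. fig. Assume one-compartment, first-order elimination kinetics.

1.35 mg/L

k = ln2 / t½ = 0.693147 / 37.9 = 0.01829 h⁻¹
e^(−kτ) = e^(−0.01829 × 56.3) = 0.3571
Accumulation ratio R = 1 / (1 − e^(−kτ)) = 1 / (1 − 0.3571) = 1.555
Steady-state trough = C₀ × R × e^(−kτ) = 2.43 × 1.555 × 0.3571 = 1.349 mg/L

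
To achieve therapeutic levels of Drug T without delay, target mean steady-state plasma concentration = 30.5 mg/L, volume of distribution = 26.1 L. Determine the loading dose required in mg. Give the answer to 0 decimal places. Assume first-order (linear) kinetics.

796 mg

LD = Css × Vd = 30.5 × 26.1 = 796.1 mg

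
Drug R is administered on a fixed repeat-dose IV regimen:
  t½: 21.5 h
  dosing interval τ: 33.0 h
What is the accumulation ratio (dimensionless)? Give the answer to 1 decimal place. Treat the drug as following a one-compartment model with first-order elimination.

1.5

k = ln2 / t½ = 0.693147 / 21.5 = 0.03224 h⁻¹
e^(−kτ) = e^(−0.03224 × 33.0) = 0.3451
Accumulation ratio R = 1 / (1 − e^(−kτ)) = 1 / (1 − 0.3451) = 1.527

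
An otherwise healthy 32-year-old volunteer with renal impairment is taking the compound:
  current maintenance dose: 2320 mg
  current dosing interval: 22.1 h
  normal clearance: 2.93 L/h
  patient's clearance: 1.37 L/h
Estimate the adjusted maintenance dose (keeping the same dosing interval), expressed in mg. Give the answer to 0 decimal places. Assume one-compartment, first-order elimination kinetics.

1085 mg

To keep the same average steady-state level, dosing rate must scale with clearance.
CL ratio = 1.37 / 2.93 = 0.4676
New dose (same interval) = 2320 × 0.4676 = 1085 mg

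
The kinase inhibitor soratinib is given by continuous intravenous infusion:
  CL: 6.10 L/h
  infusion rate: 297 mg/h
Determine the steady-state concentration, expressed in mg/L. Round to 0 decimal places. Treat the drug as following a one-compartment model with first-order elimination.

49 mg/L

At steady state Css = R₀ / CL = 297 / 6.100 = 48.69 mg/L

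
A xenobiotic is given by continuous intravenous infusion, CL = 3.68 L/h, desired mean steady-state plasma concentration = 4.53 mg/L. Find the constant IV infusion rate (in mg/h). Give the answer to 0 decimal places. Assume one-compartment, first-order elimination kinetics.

17 mg/h

At steady state, infusion rate R₀ = Css × CL = 4.53 × 3.680 = 16.67 mg/h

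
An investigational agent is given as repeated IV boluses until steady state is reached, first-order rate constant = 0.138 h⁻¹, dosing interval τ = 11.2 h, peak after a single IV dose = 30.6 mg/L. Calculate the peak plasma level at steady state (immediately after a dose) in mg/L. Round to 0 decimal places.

e^(−kτ) = e^(−0.1380 × 11.2) = 0.2132
Accumulation ratio R = 1 / (1 − e^(−kτ)) = 1 / (1 − 0.2132) = 1.271
Steady-state peak = C₀ × R = 30.6 × 1.271 = 38.89 mg/L

39 mg/L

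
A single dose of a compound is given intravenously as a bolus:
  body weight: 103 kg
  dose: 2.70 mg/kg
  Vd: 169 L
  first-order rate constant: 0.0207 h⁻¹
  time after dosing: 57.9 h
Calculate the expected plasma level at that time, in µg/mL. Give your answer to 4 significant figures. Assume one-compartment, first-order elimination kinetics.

0.4964 µg/mL

Total dose = 2.70 × 103 = 278.1 mg
C₀ = Dose / Vd = 278.1 / 169 = 1.646 mg/L
C = C₀ · e^(−k·t) = 1.646 × e^(−0.02070 × 57.9)
  = 1.646 × 0.3016 = 0.4964 mg/L
(0.4964 mg/L = 0.4964 µg/mL)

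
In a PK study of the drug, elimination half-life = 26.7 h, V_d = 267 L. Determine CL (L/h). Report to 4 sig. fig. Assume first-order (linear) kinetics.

k = ln2 / t½ = 0.693147 / 26.7 = 0.02596 h⁻¹
CL = k × Vd = 0.02596 × 267 = 6.931 L/h

6.931 L/h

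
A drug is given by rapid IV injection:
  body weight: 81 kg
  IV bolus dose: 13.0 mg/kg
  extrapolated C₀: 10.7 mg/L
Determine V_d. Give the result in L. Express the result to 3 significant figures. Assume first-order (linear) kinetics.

98.4 L

Dose = 13.0 × 81 = 1053 mg
Vd = Dose / C₀ = 1053 / 10.7 = 98.41 L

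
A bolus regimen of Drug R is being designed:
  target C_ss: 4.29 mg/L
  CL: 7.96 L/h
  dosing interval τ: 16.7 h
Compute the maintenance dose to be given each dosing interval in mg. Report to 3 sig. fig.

570 mg

At steady state, Dose/τ = Css × CL.
Dose = Css × CL × τ = 4.29 × 7.960 × 16.7 = 570.3 mg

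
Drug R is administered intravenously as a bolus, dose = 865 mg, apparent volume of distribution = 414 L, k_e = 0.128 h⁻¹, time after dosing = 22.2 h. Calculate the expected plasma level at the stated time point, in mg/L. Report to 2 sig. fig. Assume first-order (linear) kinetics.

0.12 mg/L

C₀ = Dose / Vd = 865.0 / 414 = 2.089 mg/L
C = C₀ · e^(−k·t) = 2.089 × e^(−0.1280 × 22.2)
  = 2.089 × 0.05833 = 0.1219 mg/L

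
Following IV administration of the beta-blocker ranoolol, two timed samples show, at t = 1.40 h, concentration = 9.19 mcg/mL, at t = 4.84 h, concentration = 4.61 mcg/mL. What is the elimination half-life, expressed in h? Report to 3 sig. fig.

3.46 h

k = ln(C₁/C₂) / (t₂ − t₁) = ln(9.19/4.61) / (4.84 − 1.40)
  = 0.6899 / 3.440 = 0.2006 h⁻¹
t½ = ln2 / k = 0.693147 / 0.2006 = 3.455 h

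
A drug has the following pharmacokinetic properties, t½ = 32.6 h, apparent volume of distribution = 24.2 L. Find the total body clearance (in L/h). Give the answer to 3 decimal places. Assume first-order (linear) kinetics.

k = ln2 / t½ = 0.693147 / 32.6 = 0.02126 h⁻¹
CL = k × Vd = 0.02126 × 24.2 = 0.5145 L/h

0.515 L/h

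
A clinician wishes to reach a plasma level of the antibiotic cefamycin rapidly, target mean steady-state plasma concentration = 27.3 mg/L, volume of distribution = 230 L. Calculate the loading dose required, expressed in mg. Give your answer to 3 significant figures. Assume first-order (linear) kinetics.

LD = Css × Vd = 27.3 × 230 = 6279 mg

6280 mg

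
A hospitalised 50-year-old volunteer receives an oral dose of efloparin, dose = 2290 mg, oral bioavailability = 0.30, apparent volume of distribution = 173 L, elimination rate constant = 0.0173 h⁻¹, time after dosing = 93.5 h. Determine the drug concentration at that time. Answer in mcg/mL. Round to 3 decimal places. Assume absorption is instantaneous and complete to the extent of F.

0.788 mcg/mL

Amount reaching circulation = F × Dose = 0.30 × 2290 = 687.0 mg
C₀ = F·Dose / Vd = 687.0 / 173 = 3.971 mg/L
C = C₀ · e^(−k·t) = 3.971 × e^(−0.01730 × 93.5)
  = 3.971 × 0.1984 = 0.7878 mg/L
(0.7878 mg/L = 0.7878 mcg/mL)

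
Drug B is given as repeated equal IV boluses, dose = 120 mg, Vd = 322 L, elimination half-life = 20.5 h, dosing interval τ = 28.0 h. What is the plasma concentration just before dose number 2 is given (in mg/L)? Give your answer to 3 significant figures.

C₀ per dose = Dose / Vd = 120 / 322 = 0.3727 mg/L
k = ln2 / t½ = 0.693147 / 20.5 = 0.03381 h⁻¹
Fraction remaining after one interval: r = e^(−kτ) = e^(−0.03381 × 28.0) = 0.3880
Before dose 2, 1 dose has been given (aged 1τ).
C_trough = C₀ × r = 0.3727 × 0.3880 = 0.1446 mg/L

0.145 mg/L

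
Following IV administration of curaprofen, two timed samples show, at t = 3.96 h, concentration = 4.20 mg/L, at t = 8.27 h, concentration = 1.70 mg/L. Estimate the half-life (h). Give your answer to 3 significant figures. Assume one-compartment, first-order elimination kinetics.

3.30 h

k = ln(C₁/C₂) / (t₂ − t₁) = ln(4.20/1.70) / (8.27 − 3.96)
  = 0.9045 / 4.310 = 0.2099 h⁻¹
t½ = ln2 / k = 0.693147 / 0.2099 = 3.302 h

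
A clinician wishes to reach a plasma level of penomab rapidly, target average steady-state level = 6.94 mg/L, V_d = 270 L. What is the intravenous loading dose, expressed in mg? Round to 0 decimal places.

LD = Css × Vd = 6.94 × 270 = 1874 mg

1874 mg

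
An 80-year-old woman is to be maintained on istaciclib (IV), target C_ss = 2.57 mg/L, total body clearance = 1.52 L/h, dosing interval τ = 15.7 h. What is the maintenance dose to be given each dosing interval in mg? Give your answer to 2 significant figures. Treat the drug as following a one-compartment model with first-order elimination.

At steady state, Dose/τ = Css × CL.
Dose = Css × CL × τ = 2.57 × 1.520 × 15.7 = 61.33 mg

61 mg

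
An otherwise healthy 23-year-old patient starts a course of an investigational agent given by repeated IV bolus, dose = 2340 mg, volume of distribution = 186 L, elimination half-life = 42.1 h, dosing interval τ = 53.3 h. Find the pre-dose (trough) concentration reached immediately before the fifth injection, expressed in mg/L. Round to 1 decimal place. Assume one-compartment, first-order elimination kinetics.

8.7 mg/L

C₀ per dose = Dose / Vd = 2340 / 186 = 12.58 mg/L
k = ln2 / t½ = 0.693147 / 42.1 = 0.01646 h⁻¹
Fraction remaining after one interval: r = e^(−kτ) = e^(−0.01646 × 53.3) = 0.4159
Before dose 5, 4 doses have been given (aged 1τ, 2τ, 3τ, 4τ).
C_trough = C₀ × (r + r² + … + r^4) = C₀ × r(1−r^4)/(1−r)
        = 12.58 × 0.4159 × (1 − 0.02992) / (1 − 0.4159) = 8.689 mg/L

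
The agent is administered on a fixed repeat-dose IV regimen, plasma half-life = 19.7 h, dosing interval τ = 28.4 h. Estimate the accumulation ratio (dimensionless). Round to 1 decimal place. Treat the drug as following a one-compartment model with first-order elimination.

k = ln2 / t½ = 0.693147 / 19.7 = 0.03519 h⁻¹
e^(−kτ) = e^(−0.03519 × 28.4) = 0.3681
Accumulation ratio R = 1 / (1 − e^(−kτ)) = 1 / (1 − 0.3681) = 1.583

1.6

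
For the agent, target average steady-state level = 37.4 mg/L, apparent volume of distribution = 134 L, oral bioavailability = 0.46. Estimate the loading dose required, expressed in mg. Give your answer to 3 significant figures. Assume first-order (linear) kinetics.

10900 mg

LD = Css × Vd / F = 37.4 × 134 / 0.46 = 10890 mg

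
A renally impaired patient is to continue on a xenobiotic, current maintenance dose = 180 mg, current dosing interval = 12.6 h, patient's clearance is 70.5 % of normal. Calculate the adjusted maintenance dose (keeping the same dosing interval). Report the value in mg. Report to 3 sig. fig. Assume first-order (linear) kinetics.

To keep the same average steady-state level, dosing rate must scale with clearance.
CL ratio = 70.5 / 100 = 0.7050
New dose (same interval) = 180 × 0.7050 = 126.9 mg

127 mg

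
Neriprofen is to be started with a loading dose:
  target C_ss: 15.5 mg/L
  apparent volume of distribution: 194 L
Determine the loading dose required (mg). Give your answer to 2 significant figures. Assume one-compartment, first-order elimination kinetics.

3000 mg

LD = Css × Vd = 15.5 × 194 = 3007 mg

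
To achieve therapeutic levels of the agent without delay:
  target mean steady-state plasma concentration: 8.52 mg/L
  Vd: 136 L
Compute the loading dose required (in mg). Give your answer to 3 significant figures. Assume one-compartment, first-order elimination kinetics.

LD = Css × Vd = 8.52 × 136 = 1159 mg

1160 mg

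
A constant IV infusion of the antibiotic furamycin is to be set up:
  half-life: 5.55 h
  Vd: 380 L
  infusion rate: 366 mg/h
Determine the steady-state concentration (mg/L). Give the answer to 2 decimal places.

k = ln2 / t½ = 0.693147 / 5.55 = 0.1249 h⁻¹
CL = k × Vd = 0.1249 × 380 = 47.46 L/h
At steady state Css = R₀ / CL = 366 / 47.46 = 7.712 mg/L

7.71 mg/L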